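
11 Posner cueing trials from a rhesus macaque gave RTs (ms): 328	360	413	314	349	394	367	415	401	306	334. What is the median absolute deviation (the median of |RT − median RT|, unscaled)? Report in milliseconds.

34 ms

Sorted: 306, 314, 328, 334, 349, 360, 367, 394, 401, 413, 415 → median = 360
|x − 360|: 32, 0, 53, 46, 11, 34, 7, 55, 41, 54, 26
Sorted deviations: 0, 7, 11, 26, 32, 34, 41, 46, 53, 54, 55 → MAD = 34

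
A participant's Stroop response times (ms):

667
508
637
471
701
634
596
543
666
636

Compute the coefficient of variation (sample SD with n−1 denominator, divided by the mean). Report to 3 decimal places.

n = 10, Σ = 6059, M = 605.9000
Σ(x−M)² = 50888.900; s = √(50888.900/9) = 75.1952
CV = 75.1952 / 605.9000 = 0.12411

0.124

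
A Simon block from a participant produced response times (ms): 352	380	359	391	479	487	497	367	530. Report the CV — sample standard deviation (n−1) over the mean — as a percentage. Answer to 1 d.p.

16.4%

n = 9, Σ = 3842, M = 426.8889
Σ(x−M)² = 39166.889; s = √(39166.889/8) = 69.9704
CV = 69.9704 / 426.8889 = 0.16391 = 16.391%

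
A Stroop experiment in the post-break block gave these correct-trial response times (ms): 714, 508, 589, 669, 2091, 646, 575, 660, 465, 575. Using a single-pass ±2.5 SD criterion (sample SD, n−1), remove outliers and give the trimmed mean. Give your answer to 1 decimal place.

n = 10, ΣRT = 7492, M = 749.200
Σ(x−M)² = 2052007.60; s = √(2052007.60/9) = 477.494
Cutoffs: 749.200 ± 2.5·477.494 → [-444.5, 1942.9]
Outside: 2091 → excluded.
Retained (n=9): Σ = 5401, mean = 5401/9 = 600.111

600.1 ms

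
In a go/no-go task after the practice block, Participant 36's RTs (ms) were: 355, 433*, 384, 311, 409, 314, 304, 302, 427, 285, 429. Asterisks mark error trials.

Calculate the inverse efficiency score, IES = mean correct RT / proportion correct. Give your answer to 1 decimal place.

387.2 ms

Correct trials (n=10): 355, 384, 311, 409, 314, 304, 302, 427, 285, 429
Mean correct RT = 3520/10 = 352.0000 ms
Proportion correct = 10/11
IES = 352.0000 / (10/11) = 387.200 ms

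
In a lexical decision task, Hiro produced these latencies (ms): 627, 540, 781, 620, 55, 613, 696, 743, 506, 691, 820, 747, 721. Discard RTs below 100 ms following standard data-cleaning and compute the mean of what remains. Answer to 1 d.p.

675.4 ms

Excluded: 55
Retained (n=12): Σ = 8105
Mean = 8105/12 = 675.4167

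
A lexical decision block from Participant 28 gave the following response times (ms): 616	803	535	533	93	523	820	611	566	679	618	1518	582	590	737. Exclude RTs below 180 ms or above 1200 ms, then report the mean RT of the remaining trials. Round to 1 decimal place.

631.8 ms

Excluded: 93, 1518
Retained (n=13): Σ = 8213
Mean = 8213/13 = 631.7692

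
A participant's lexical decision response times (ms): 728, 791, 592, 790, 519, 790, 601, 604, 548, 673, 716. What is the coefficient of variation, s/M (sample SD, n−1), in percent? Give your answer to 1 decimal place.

n = 11, Σ = 7352, M = 668.3636
Σ(x−M)² = 101786.545; s = √(101786.545/10) = 100.8893
CV = 100.8893 / 668.3636 = 0.15095 = 15.095%

15.1%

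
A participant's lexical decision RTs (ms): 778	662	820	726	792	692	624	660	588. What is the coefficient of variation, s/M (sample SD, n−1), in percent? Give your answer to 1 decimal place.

n = 9, Σ = 6342, M = 704.6667
Σ(x−M)² = 50856.000; s = √(50856.000/8) = 79.7308
CV = 79.7308 / 704.6667 = 0.11315 = 11.315%

11.3%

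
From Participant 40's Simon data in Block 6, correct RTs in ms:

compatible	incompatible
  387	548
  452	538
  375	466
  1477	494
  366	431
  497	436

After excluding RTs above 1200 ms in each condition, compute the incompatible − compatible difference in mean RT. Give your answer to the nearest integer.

compatible: exclude 1477
M(compatible) = 2077/5 = 415.400
M(incompatible) = 2913/6 = 485.500
Difference = 485.500 − 415.400 = 70.100 ms

70 ms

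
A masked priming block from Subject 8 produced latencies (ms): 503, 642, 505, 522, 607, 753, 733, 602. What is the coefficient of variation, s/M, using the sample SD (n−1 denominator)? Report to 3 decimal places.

n = 8, Σ = 4867, M = 608.3750
Σ(x−M)² = 66871.875; s = √(66871.875/7) = 97.7401
CV = 97.7401 / 608.3750 = 0.16066

0.161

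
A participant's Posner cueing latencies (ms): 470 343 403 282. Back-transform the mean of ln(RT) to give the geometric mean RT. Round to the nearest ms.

368 ms

ln(RT): 6.1527, 5.8377, 5.9989, 5.6419
Mean ln(RT) = 23.6313/4 = 5.90783
Geometric mean = exp(5.90783) = 367.91 ms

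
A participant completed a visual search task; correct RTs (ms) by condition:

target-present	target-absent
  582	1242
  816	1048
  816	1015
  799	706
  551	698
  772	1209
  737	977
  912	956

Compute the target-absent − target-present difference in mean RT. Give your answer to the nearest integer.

233 ms

M(target-present) = 5985/8 = 748.125
M(target-absent) = 7851/8 = 981.375
Difference = 981.375 − 748.125 = 233.250 ms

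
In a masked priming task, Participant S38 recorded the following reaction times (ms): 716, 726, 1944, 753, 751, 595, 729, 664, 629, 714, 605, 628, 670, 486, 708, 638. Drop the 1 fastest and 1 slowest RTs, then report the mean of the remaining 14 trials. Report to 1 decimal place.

680.4 ms

Sorted: 486, 595, 605, 628, 629, 638, 664, 670, 708, 714, 716, 726, 729, 751, 753, 1944
Drop lowest 1 (486) and highest 1 (1944)
Remaining (n=14): Σ = 9526, mean = 9526/14 = 680.429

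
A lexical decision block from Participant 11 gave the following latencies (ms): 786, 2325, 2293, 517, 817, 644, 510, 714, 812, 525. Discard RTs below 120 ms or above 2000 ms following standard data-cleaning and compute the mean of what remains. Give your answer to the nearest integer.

Excluded: 2293, 2325
Retained (n=8): Σ = 5325
Mean = 5325/8 = 665.6250

666 ms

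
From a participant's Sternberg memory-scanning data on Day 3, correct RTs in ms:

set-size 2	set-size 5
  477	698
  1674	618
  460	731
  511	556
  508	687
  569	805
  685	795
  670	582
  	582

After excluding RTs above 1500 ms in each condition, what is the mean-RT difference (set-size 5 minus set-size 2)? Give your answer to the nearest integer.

set-size 2: exclude 1674
M(set-size 2) = 3880/7 = 554.286
M(set-size 5) = 6054/9 = 672.667
Difference = 672.667 − 554.286 = 118.381 ms

118 ms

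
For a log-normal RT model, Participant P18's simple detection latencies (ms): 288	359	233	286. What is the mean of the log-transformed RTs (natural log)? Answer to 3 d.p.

ln(RT): 5.6630, 5.8833, 5.4510, 5.6560
Σ ln(RT) = 22.6533
Mean = 22.6533/4 = 5.66333

5.663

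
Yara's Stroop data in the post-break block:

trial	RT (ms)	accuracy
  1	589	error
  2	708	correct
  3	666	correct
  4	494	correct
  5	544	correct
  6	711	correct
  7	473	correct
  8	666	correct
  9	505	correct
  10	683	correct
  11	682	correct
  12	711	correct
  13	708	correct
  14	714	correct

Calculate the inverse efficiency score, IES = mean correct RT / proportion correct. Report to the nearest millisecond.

685 ms

Correct trials (n=13): 708, 666, 494, 544, 711, 473, 666, 505, 683, 682, 711, 708, 714
Mean correct RT = 8265/13 = 635.7692 ms
Proportion correct = 13/14
IES = 635.7692 / (13/14) = 684.675 ms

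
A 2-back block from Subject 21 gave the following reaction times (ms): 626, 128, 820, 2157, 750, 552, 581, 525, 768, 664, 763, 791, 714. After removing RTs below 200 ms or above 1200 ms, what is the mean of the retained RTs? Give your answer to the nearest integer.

Excluded: 128, 2157
Retained (n=11): Σ = 7554
Mean = 7554/11 = 686.7273

687 ms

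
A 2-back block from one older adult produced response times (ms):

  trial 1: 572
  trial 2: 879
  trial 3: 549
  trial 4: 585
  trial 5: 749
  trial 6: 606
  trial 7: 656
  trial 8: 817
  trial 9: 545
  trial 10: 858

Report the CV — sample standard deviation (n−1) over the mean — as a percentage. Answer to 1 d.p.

n = 10, Σ = 6816, M = 681.6000
Σ(x−M)² = 156916.400; s = √(156916.400/9) = 132.0422
CV = 132.0422 / 681.6000 = 0.19372 = 19.372%

19.4%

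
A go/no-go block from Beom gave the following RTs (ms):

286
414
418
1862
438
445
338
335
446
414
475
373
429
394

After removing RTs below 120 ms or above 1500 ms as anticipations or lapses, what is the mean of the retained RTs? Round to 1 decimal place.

400.4 ms

Excluded: 1862
Retained (n=13): Σ = 5205
Mean = 5205/13 = 400.3846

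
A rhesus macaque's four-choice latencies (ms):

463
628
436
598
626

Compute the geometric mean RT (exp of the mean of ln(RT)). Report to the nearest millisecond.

ln(RT): 6.1377, 6.4425, 6.0776, 6.3936, 6.4394
Mean ln(RT) = 31.4909/5 = 6.29817
Geometric mean = exp(6.29817) = 543.58 ms

544 ms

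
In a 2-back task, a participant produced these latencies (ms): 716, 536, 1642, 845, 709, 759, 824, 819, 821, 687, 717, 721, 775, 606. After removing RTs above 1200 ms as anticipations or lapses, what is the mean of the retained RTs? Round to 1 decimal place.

733.5 ms

Excluded: 1642
Retained (n=13): Σ = 9535
Mean = 9535/13 = 733.4615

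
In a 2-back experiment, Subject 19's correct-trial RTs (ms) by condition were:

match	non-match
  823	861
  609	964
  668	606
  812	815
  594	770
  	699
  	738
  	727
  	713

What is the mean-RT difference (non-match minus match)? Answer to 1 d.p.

64.7 ms

M(match) = 3506/5 = 701.200
M(non-match) = 6893/9 = 765.889
Difference = 765.889 − 701.200 = 64.689 ms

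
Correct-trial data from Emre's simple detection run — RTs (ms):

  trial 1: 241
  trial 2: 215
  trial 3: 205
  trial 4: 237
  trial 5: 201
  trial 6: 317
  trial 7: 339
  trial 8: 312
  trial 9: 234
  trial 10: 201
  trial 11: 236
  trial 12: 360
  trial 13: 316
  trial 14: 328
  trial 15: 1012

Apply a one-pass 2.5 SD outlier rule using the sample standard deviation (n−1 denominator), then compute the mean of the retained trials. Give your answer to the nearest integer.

267 ms

n = 15, ΣRT = 4754, M = 316.933
Σ(x−M)² = 560990.93; s = √(560990.93/14) = 200.177
Cutoffs: 316.933 ± 2.5·200.177 → [-183.5, 817.4]
Outside: 1012 → excluded.
Retained (n=14): Σ = 3742, mean = 3742/14 = 267.286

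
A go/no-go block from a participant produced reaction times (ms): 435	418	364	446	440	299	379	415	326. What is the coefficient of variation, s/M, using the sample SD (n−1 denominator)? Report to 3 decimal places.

n = 9, Σ = 3522, M = 391.3333
Σ(x−M)² = 22228.000; s = √(22228.000/8) = 52.7115
CV = 52.7115 / 391.3333 = 0.13470

0.135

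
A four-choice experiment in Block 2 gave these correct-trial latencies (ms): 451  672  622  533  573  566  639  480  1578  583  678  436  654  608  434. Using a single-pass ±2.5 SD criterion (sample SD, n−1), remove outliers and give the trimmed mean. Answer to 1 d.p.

n = 15, ΣRT = 9507, M = 633.800
Σ(x−M)² = 1053316.40; s = √(1053316.40/14) = 274.293
Cutoffs: 633.800 ± 2.5·274.293 → [-51.9, 1319.5]
Outside: 1578 → excluded.
Retained (n=14): Σ = 7929, mean = 7929/14 = 566.357

566.4 ms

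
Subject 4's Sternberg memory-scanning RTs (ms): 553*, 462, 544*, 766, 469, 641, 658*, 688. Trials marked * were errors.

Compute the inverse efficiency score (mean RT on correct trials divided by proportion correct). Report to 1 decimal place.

968.3 ms

Correct trials (n=5): 462, 766, 469, 641, 688
Mean correct RT = 3026/5 = 605.2000 ms
Proportion correct = 5/8
IES = 605.2000 / (5/8) = 968.320 ms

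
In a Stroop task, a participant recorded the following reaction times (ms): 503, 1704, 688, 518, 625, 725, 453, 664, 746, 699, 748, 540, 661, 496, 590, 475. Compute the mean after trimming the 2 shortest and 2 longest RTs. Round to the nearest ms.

621 ms

Sorted: 453, 475, 496, 503, 518, 540, 590, 625, 661, 664, 688, 699, 725, 746, 748, 1704
Drop lowest 2 (453, 475) and highest 2 (748, 1704)
Remaining (n=12): Σ = 7455, mean = 7455/12 = 621.250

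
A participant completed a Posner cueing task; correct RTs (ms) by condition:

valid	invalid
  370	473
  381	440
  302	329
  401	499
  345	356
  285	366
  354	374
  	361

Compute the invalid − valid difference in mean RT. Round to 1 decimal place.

M(valid) = 2438/7 = 348.286
M(invalid) = 3198/8 = 399.750
Difference = 399.750 − 348.286 = 51.464 ms

51.5 ms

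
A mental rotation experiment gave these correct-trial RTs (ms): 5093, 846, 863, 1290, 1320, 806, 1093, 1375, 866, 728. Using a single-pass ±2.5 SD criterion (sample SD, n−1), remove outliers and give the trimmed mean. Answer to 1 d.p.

1020.8 ms

n = 10, ΣRT = 14280, M = 1428.000
Σ(x−M)² = 15428644.00; s = √(15428644.00/9) = 1309.310
Cutoffs: 1428.000 ± 2.5·1309.310 → [-1845.3, 4701.3]
Outside: 5093 → excluded.
Retained (n=9): Σ = 9187, mean = 9187/9 = 1020.778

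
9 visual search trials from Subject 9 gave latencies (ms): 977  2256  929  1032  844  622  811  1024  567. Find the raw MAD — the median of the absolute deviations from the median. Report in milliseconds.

103 ms

Sorted: 567, 622, 811, 844, 929, 977, 1024, 1032, 2256 → median = 929
|x − 929|: 48, 1327, 0, 103, 85, 307, 118, 95, 362
Sorted deviations: 0, 48, 85, 95, 103, 118, 307, 362, 1327 → MAD = 103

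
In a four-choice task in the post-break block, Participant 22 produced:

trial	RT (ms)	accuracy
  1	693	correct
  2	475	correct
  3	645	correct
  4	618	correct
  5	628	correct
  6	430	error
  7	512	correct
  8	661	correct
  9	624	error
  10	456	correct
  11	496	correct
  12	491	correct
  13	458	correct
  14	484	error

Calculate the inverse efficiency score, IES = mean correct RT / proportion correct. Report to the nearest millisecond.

Correct trials (n=11): 693, 475, 645, 618, 628, 512, 661, 456, 496, 491, 458
Mean correct RT = 6133/11 = 557.5455 ms
Proportion correct = 11/14
IES = 557.5455 / (11/14) = 709.603 ms

710 ms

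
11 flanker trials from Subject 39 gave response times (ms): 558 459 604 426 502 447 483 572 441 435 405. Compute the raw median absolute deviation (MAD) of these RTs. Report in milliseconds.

Sorted: 405, 426, 435, 441, 447, 459, 483, 502, 558, 572, 604 → median = 459
|x − 459|: 99, 0, 145, 33, 43, 12, 24, 113, 18, 24, 54
Sorted deviations: 0, 12, 18, 24, 24, 33, 43, 54, 99, 113, 145 → MAD = 33

33 ms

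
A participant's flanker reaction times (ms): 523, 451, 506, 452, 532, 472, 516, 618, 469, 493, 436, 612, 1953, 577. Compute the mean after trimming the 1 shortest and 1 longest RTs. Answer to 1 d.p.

Sorted: 436, 451, 452, 469, 472, 493, 506, 516, 523, 532, 577, 612, 618, 1953
Drop lowest 1 (436) and highest 1 (1953)
Remaining (n=12): Σ = 6221, mean = 6221/12 = 518.417

518.4 ms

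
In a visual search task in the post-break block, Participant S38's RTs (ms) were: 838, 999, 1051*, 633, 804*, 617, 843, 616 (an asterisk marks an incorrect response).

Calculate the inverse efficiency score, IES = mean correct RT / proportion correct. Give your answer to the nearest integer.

Correct trials (n=6): 838, 999, 633, 617, 843, 616
Mean correct RT = 4546/6 = 757.6667 ms
Proportion correct = 6/8
IES = 757.6667 / (6/8) = 1010.222 ms

1010 ms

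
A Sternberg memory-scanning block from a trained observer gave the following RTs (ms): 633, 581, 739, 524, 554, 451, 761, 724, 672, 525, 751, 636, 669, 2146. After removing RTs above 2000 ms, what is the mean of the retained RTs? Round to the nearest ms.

632 ms

Excluded: 2146
Retained (n=13): Σ = 8220
Mean = 8220/13 = 632.3077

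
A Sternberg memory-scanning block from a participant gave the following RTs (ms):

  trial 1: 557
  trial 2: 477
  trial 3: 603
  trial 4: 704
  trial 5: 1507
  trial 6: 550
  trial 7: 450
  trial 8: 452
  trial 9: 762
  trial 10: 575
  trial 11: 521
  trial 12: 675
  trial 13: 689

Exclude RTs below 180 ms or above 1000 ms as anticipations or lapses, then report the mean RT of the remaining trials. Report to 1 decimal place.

584.6 ms

Excluded: 1507
Retained (n=12): Σ = 7015
Mean = 7015/12 = 584.5833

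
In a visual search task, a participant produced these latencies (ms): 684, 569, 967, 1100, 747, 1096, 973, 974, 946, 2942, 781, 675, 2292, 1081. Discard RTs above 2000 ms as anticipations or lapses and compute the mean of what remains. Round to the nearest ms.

Excluded: 2292, 2942
Retained (n=12): Σ = 10593
Mean = 10593/12 = 882.7500

883 ms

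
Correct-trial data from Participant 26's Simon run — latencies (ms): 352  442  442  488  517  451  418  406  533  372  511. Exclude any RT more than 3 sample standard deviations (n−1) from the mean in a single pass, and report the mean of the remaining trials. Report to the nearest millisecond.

n = 11, ΣRT = 4932, M = 448.364
Σ(x−M)² = 35290.55; s = √(35290.55/10) = 59.406
Cutoffs: 448.364 ± 3·59.406 → [270.1, 626.6]
No RTs fall outside the cutoffs; all 11 retained. Mean = 4932/11 = 448.364

448 ms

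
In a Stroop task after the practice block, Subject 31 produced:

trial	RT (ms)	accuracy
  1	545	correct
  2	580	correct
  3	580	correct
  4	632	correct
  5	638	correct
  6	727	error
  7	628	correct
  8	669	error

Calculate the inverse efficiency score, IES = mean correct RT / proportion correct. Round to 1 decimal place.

Correct trials (n=6): 545, 580, 580, 632, 638, 628
Mean correct RT = 3603/6 = 600.5000 ms
Proportion correct = 6/8
IES = 600.5000 / (6/8) = 800.667 ms

800.7 ms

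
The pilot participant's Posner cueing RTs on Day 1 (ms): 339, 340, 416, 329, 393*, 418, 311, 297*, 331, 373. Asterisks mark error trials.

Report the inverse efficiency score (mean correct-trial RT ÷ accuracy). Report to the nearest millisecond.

Correct trials (n=8): 339, 340, 416, 329, 418, 311, 331, 373
Mean correct RT = 2857/8 = 357.1250 ms
Proportion correct = 8/10
IES = 357.1250 / (8/10) = 446.406 ms

446 ms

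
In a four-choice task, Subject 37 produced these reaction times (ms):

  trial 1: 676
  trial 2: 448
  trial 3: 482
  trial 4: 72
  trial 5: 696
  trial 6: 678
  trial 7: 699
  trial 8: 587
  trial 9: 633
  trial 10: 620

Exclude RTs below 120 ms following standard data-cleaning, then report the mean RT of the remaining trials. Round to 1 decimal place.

Excluded: 72
Retained (n=9): Σ = 5519
Mean = 5519/9 = 613.2222

613.2 ms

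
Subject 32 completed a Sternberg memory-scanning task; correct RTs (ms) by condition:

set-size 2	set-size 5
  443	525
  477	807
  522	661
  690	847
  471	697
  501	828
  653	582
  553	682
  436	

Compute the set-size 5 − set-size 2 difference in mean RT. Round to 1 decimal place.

176.3 ms

M(set-size 2) = 4746/9 = 527.333
M(set-size 5) = 5629/8 = 703.625
Difference = 703.625 − 527.333 = 176.292 ms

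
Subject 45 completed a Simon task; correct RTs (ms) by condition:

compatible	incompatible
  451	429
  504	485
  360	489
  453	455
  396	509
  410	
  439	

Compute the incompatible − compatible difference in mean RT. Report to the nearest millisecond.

43 ms

M(compatible) = 3013/7 = 430.429
M(incompatible) = 2367/5 = 473.400
Difference = 473.400 − 430.429 = 42.971 ms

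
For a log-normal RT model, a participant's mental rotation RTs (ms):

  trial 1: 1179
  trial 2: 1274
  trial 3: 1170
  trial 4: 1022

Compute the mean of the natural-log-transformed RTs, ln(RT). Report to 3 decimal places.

ln(RT): 7.0724, 7.1499, 7.0648, 6.9295
Σ ln(RT) = 28.2166
Mean = 28.2166/4 = 7.05415

7.054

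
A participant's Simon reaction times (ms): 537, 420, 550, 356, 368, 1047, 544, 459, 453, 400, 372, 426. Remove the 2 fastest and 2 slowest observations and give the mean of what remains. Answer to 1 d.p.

451.4 ms

Sorted: 356, 368, 372, 400, 420, 426, 453, 459, 537, 544, 550, 1047
Drop lowest 2 (356, 368) and highest 2 (550, 1047)
Remaining (n=8): Σ = 3611, mean = 3611/8 = 451.375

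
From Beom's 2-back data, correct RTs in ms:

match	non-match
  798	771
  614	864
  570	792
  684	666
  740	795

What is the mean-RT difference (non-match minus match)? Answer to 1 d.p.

96.4 ms

M(match) = 3406/5 = 681.200
M(non-match) = 3888/5 = 777.600
Difference = 777.600 − 681.200 = 96.400 ms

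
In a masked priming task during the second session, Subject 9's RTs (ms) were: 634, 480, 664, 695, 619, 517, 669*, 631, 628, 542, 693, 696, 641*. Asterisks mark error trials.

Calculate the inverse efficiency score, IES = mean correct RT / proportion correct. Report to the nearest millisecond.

730 ms

Correct trials (n=11): 634, 480, 664, 695, 619, 517, 631, 628, 542, 693, 696
Mean correct RT = 6799/11 = 618.0909 ms
Proportion correct = 11/13
IES = 618.0909 / (11/13) = 730.471 ms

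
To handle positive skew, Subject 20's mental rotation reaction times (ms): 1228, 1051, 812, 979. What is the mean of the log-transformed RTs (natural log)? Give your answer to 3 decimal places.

6.914

ln(RT): 7.1131, 6.9575, 6.6995, 6.8865
Σ ln(RT) = 27.6567
Mean = 27.6567/4 = 6.91417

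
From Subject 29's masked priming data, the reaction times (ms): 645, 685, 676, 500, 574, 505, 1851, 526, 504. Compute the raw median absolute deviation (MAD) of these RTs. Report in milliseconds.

71 ms

Sorted: 500, 504, 505, 526, 574, 645, 676, 685, 1851 → median = 574
|x − 574|: 71, 111, 102, 74, 0, 69, 1277, 48, 70
Sorted deviations: 0, 48, 69, 70, 71, 74, 102, 111, 1277 → MAD = 71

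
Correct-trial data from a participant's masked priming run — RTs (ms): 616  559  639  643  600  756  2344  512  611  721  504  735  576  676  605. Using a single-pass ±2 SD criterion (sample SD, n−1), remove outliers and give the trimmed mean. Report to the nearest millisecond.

n = 15, ΣRT = 11097, M = 739.800
Σ(x−M)² = 2834342.40; s = √(2834342.40/14) = 449.948
Cutoffs: 739.800 ± 2·449.948 → [-160.1, 1639.7]
Outside: 2344 → excluded.
Retained (n=14): Σ = 8753, mean = 8753/14 = 625.214

625 ms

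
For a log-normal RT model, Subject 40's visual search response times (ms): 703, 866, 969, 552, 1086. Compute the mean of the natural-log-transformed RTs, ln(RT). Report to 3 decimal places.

ln(RT): 6.5554, 6.7639, 6.8763, 6.3135, 6.9903
Σ ln(RT) = 33.4993
Mean = 33.4993/5 = 6.69986

6.700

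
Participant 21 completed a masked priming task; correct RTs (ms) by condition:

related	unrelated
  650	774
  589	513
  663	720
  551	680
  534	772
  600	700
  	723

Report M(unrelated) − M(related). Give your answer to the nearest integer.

M(related) = 3587/6 = 597.833
M(unrelated) = 4882/7 = 697.429
Difference = 697.429 − 597.833 = 99.595 ms

100 ms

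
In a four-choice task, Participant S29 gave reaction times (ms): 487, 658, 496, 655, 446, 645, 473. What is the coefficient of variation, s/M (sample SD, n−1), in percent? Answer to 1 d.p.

n = 7, Σ = 3860, M = 551.4286
Σ(x−M)² = 55329.714; s = √(55329.714/6) = 96.0293
CV = 96.0293 / 551.4286 = 0.17415 = 17.415%

17.4%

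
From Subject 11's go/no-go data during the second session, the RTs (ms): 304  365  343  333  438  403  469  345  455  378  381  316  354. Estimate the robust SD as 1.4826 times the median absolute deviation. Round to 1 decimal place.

47.4 ms

Sorted: 304, 316, 333, 343, 345, 354, 365, 378, 381, 403, 438, 455, 469 → median = 365
|x − 365| sorted: 0, 11, 13, 16, 20, 22, 32, 38, 49, 61, 73, 90, 104 → MAD = 32
Robust SD ≈ 1.4826 × 32 = 47.443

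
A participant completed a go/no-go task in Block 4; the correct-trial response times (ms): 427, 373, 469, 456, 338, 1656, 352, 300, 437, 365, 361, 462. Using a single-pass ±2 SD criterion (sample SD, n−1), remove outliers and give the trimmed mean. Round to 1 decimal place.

n = 12, ΣRT = 5996, M = 499.667
Σ(x−M)² = 1491796.67; s = √(1491796.67/11) = 368.263
Cutoffs: 499.667 ± 2·368.263 → [-236.9, 1236.2]
Outside: 1656 → excluded.
Retained (n=11): Σ = 4340, mean = 4340/11 = 394.545

394.5 ms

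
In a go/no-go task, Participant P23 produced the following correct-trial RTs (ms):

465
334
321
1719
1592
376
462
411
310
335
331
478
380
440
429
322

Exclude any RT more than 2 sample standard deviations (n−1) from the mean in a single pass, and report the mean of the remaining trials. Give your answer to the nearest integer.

385 ms

n = 16, ΣRT = 8705, M = 544.062
Σ(x−M)² = 2880018.94; s = √(2880018.94/15) = 438.179
Cutoffs: 544.062 ± 2·438.179 → [-332.3, 1420.4]
Outside: 1592, 1719 → excluded.
Retained (n=14): Σ = 5394, mean = 5394/14 = 385.286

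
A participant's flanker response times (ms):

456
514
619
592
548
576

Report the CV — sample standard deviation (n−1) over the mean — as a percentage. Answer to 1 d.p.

10.7%

n = 6, Σ = 3305, M = 550.8333
Σ(x−M)² = 17332.833; s = √(17332.833/5) = 58.8776
CV = 58.8776 / 550.8333 = 0.10689 = 10.689%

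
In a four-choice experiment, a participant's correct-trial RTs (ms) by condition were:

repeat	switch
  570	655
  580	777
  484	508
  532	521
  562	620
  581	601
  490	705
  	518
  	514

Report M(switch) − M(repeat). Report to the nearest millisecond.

59 ms

M(repeat) = 3799/7 = 542.714
M(switch) = 5419/9 = 602.111
Difference = 602.111 − 542.714 = 59.397 ms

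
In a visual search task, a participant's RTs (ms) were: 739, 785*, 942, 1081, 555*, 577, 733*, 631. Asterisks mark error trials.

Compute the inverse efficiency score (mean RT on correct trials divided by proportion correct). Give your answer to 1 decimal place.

Correct trials (n=5): 739, 942, 1081, 577, 631
Mean correct RT = 3970/5 = 794.0000 ms
Proportion correct = 5/8
IES = 794.0000 / (5/8) = 1270.400 ms

1270.4 ms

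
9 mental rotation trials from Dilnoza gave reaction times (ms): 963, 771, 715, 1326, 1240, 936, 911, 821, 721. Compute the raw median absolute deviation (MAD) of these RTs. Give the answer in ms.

140 ms

Sorted: 715, 721, 771, 821, 911, 936, 963, 1240, 1326 → median = 911
|x − 911|: 52, 140, 196, 415, 329, 25, 0, 90, 190
Sorted deviations: 0, 25, 52, 90, 140, 190, 196, 329, 415 → MAD = 140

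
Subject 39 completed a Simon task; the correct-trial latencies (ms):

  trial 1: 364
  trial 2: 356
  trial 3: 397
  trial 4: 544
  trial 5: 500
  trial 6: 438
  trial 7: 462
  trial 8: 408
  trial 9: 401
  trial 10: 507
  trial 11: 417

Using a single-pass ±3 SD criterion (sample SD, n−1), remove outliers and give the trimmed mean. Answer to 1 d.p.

n = 11, ΣRT = 4794, M = 435.818
Σ(x−M)² = 36955.64; s = √(36955.64/10) = 60.791
Cutoffs: 435.818 ± 3·60.791 → [253.4, 618.2]
No RTs fall outside the cutoffs; all 11 retained. Mean = 4794/11 = 435.818

435.8 ms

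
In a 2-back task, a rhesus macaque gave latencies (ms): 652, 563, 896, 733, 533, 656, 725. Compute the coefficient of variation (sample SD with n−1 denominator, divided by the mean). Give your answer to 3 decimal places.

0.178

n = 7, Σ = 4758, M = 679.7143
Σ(x−M)² = 88147.429; s = √(88147.429/6) = 121.2074
CV = 121.2074 / 679.7143 = 0.17832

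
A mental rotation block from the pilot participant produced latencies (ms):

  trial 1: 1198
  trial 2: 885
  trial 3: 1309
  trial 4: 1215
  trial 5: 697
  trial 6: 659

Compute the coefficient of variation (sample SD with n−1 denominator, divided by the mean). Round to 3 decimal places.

0.285

n = 6, Σ = 5963, M = 993.8333
Σ(x−M)² = 401996.833; s = √(401996.833/5) = 283.5478
CV = 283.5478 / 993.8333 = 0.28531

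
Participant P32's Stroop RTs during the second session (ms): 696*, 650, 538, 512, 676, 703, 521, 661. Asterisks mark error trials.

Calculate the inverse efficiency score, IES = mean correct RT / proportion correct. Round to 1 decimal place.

Correct trials (n=7): 650, 538, 512, 676, 703, 521, 661
Mean correct RT = 4261/7 = 608.7143 ms
Proportion correct = 7/8
IES = 608.7143 / (7/8) = 695.673 ms

695.7 ms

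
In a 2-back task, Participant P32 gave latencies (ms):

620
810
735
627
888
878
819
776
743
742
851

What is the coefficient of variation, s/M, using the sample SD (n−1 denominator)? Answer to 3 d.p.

n = 11, Σ = 8489, M = 771.7273
Σ(x−M)² = 81840.182; s = √(81840.182/10) = 90.4656
CV = 90.4656 / 771.7273 = 0.11722

0.117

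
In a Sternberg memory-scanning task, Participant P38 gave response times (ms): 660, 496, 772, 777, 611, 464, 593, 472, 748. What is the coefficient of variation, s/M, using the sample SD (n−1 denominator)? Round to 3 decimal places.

n = 9, Σ = 5593, M = 621.4444
Σ(x−M)² = 128144.222; s = √(128144.222/8) = 126.5623
CV = 126.5623 / 621.4444 = 0.20366

0.204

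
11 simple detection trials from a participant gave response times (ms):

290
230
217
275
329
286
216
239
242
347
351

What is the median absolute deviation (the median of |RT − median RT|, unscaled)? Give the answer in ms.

45 ms

Sorted: 216, 217, 230, 239, 242, 275, 286, 290, 329, 347, 351 → median = 275
|x − 275|: 15, 45, 58, 0, 54, 11, 59, 36, 33, 72, 76
Sorted deviations: 0, 11, 15, 33, 36, 45, 54, 58, 59, 72, 76 → MAD = 45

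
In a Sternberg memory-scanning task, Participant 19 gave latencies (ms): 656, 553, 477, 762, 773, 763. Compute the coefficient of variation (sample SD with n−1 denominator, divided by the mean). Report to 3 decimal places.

n = 6, Σ = 3984, M = 664.0000
Σ(x−M)² = 78640.000; s = √(78640.000/5) = 125.4113
CV = 125.4113 / 664.0000 = 0.18887

0.189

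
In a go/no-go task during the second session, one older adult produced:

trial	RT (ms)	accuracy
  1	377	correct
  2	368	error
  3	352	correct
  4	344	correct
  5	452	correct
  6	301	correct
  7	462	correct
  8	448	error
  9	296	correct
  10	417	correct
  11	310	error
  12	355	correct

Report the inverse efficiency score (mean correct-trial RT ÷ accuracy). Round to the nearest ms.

497 ms

Correct trials (n=9): 377, 352, 344, 452, 301, 462, 296, 417, 355
Mean correct RT = 3356/9 = 372.8889 ms
Proportion correct = 9/12
IES = 372.8889 / (9/12) = 497.185 ms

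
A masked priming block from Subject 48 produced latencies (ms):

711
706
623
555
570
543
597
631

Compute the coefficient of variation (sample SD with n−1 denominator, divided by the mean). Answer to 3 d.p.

0.104

n = 8, Σ = 4936, M = 617.0000
Σ(x−M)² = 28918.000; s = √(28918.000/7) = 64.2740
CV = 64.2740 / 617.0000 = 0.10417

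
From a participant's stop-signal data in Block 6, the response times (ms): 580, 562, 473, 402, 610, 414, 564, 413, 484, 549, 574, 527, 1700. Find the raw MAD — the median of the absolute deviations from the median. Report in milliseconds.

Sorted: 402, 413, 414, 473, 484, 527, 549, 562, 564, 574, 580, 610, 1700 → median = 549
|x − 549|: 31, 13, 76, 147, 61, 135, 15, 136, 65, 0, 25, 22, 1151
Sorted deviations: 0, 13, 15, 22, 25, 31, 61, 65, 76, 135, 136, 147, 1151 → MAD = 61

61 ms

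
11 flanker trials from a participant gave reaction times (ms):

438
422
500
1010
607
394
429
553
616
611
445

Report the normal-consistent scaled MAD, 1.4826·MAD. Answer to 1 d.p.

115.6 ms

Sorted: 394, 422, 429, 438, 445, 500, 553, 607, 611, 616, 1010 → median = 500
|x − 500| sorted: 0, 53, 55, 62, 71, 78, 106, 107, 111, 116, 510 → MAD = 78
Robust SD ≈ 1.4826 × 78 = 115.643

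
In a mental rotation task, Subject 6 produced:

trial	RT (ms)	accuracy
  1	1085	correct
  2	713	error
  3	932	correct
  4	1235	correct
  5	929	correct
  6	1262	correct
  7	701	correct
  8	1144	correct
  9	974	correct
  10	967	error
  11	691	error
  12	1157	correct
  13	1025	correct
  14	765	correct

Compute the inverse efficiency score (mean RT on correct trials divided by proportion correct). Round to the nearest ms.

Correct trials (n=11): 1085, 932, 1235, 929, 1262, 701, 1144, 974, 1157, 1025, 765
Mean correct RT = 11209/11 = 1019.0000 ms
Proportion correct = 11/14
IES = 1019.0000 / (11/14) = 1296.909 ms

1297 ms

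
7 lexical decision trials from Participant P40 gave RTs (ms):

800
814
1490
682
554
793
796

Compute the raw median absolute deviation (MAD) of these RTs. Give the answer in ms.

Sorted: 554, 682, 793, 796, 800, 814, 1490 → median = 796
|x − 796|: 4, 18, 694, 114, 242, 3, 0
Sorted deviations: 0, 3, 4, 18, 114, 242, 694 → MAD = 18

18 ms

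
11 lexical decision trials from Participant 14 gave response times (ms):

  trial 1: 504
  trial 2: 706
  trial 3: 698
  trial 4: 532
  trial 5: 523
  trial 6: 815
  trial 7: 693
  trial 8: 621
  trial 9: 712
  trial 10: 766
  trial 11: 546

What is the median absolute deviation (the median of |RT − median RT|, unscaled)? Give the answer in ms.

73 ms

Sorted: 504, 523, 532, 546, 621, 693, 698, 706, 712, 766, 815 → median = 693
|x − 693|: 189, 13, 5, 161, 170, 122, 0, 72, 19, 73, 147
Sorted deviations: 0, 5, 13, 19, 72, 73, 122, 147, 161, 170, 189 → MAD = 73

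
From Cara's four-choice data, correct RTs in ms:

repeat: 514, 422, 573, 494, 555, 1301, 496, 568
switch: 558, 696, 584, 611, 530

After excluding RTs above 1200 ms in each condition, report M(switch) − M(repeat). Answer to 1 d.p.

repeat: exclude 1301
M(repeat) = 3622/7 = 517.429
M(switch) = 2979/5 = 595.800
Difference = 595.800 − 517.429 = 78.371 ms

78.4 ms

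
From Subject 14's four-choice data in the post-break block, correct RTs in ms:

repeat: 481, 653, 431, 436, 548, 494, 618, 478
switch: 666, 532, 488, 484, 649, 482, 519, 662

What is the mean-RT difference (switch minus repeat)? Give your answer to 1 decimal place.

42.9 ms

M(repeat) = 4139/8 = 517.375
M(switch) = 4482/8 = 560.250
Difference = 560.250 − 517.375 = 42.875 ms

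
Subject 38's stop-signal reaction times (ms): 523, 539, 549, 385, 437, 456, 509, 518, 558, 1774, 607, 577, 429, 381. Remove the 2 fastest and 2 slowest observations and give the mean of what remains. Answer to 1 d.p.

Sorted: 381, 385, 429, 437, 456, 509, 518, 523, 539, 549, 558, 577, 607, 1774
Drop lowest 2 (381, 385) and highest 2 (607, 1774)
Remaining (n=10): Σ = 5095, mean = 5095/10 = 509.500

509.5 ms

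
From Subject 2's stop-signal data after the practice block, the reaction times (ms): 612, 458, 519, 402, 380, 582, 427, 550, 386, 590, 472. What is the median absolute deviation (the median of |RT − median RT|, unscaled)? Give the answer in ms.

Sorted: 380, 386, 402, 427, 458, 472, 519, 550, 582, 590, 612 → median = 472
|x − 472|: 140, 14, 47, 70, 92, 110, 45, 78, 86, 118, 0
Sorted deviations: 0, 14, 45, 47, 70, 78, 86, 92, 110, 118, 140 → MAD = 78

78 ms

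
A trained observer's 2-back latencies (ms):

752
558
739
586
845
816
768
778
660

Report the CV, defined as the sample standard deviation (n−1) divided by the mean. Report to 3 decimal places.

0.138

n = 9, Σ = 6502, M = 722.4444
Σ(x−M)² = 79640.222; s = √(79640.222/8) = 99.7749
CV = 99.7749 / 722.4444 = 0.13811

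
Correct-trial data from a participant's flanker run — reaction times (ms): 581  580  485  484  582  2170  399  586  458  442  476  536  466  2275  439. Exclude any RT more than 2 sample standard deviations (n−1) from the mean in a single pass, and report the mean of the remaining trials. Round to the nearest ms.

n = 15, ΣRT = 10959, M = 730.600
Σ(x−M)² = 5191519.60; s = √(5191519.60/14) = 608.952
Cutoffs: 730.600 ± 2·608.952 → [-487.3, 1948.5]
Outside: 2170, 2275 → excluded.
Retained (n=13): Σ = 6514, mean = 6514/13 = 501.077

501 ms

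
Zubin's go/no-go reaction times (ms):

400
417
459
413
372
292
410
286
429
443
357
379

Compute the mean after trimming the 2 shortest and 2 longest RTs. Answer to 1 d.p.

397.1 ms

Sorted: 286, 292, 357, 372, 379, 400, 410, 413, 417, 429, 443, 459
Drop lowest 2 (286, 292) and highest 2 (443, 459)
Remaining (n=8): Σ = 3177, mean = 3177/8 = 397.125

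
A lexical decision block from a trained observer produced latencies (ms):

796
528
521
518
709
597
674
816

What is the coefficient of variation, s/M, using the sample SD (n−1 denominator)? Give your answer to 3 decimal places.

n = 8, Σ = 5159, M = 644.8750
Σ(x−M)² = 104476.875; s = √(104476.875/7) = 122.1690
CV = 122.1690 / 644.8750 = 0.18945

0.189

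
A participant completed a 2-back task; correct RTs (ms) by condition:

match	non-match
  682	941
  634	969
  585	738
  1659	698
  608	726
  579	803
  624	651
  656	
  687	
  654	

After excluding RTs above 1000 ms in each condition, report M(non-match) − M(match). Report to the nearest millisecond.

match: exclude 1659
M(match) = 5709/9 = 634.333
M(non-match) = 5526/7 = 789.429
Difference = 789.429 − 634.333 = 155.095 ms

155 ms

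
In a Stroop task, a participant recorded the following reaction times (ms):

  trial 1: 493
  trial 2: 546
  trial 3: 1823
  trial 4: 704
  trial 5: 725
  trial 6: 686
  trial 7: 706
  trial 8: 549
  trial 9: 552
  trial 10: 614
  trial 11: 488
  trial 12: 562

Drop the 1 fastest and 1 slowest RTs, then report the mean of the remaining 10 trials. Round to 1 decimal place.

613.7 ms

Sorted: 488, 493, 546, 549, 552, 562, 614, 686, 704, 706, 725, 1823
Drop lowest 1 (488) and highest 1 (1823)
Remaining (n=10): Σ = 6137, mean = 6137/10 = 613.700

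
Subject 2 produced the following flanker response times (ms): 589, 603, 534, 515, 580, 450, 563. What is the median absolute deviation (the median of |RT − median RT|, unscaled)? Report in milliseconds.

29 ms

Sorted: 450, 515, 534, 563, 580, 589, 603 → median = 563
|x − 563|: 26, 40, 29, 48, 17, 113, 0
Sorted deviations: 0, 17, 26, 29, 40, 48, 113 → MAD = 29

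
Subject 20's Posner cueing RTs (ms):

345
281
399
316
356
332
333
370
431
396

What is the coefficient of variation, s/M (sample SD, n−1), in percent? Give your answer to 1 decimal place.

n = 10, Σ = 3559, M = 355.9000
Σ(x−M)² = 17720.900; s = √(17720.900/9) = 44.3733
CV = 44.3733 / 355.9000 = 0.12468 = 12.468%

12.5%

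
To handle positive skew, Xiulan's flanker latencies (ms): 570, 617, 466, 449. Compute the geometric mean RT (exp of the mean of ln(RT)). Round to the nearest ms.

ln(RT): 6.3456, 6.4249, 6.1442, 6.1070
Mean ln(RT) = 25.0217/4 = 6.25543
Geometric mean = exp(6.25543) = 520.83 ms

521 ms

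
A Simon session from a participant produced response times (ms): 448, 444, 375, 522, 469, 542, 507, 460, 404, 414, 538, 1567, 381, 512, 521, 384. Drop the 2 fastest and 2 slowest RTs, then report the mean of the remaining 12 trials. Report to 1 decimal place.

Sorted: 375, 381, 384, 404, 414, 444, 448, 460, 469, 507, 512, 521, 522, 538, 542, 1567
Drop lowest 2 (375, 381) and highest 2 (542, 1567)
Remaining (n=12): Σ = 5623, mean = 5623/12 = 468.583

468.6 ms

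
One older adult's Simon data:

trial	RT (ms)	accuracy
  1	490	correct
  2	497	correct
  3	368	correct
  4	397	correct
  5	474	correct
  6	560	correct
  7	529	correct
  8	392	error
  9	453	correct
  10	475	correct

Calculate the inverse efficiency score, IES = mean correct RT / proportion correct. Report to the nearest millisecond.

524 ms

Correct trials (n=9): 490, 497, 368, 397, 474, 560, 529, 453, 475
Mean correct RT = 4243/9 = 471.4444 ms
Proportion correct = 9/10
IES = 471.4444 / (9/10) = 523.827 ms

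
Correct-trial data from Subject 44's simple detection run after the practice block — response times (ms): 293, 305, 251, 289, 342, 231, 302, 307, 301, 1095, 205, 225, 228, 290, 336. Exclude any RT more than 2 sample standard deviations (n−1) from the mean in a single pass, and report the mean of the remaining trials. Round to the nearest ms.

279 ms

n = 15, ΣRT = 5000, M = 333.333
Σ(x−M)² = 645763.33; s = √(645763.33/14) = 214.770
Cutoffs: 333.333 ± 2·214.770 → [-96.2, 762.9]
Outside: 1095 → excluded.
Retained (n=14): Σ = 3905, mean = 3905/14 = 278.929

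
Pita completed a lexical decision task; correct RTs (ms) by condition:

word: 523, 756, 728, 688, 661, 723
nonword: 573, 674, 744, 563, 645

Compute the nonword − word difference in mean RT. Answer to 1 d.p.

M(word) = 4079/6 = 679.833
M(nonword) = 3199/5 = 639.800
Difference = 639.800 − 679.833 = -40.033 ms

-40.0 ms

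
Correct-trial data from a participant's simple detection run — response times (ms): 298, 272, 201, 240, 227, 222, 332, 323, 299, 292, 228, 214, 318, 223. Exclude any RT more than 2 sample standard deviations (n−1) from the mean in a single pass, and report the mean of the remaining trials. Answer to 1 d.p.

n = 14, ΣRT = 3689, M = 263.500
Σ(x−M)² = 27401.50; s = √(27401.50/13) = 45.911
Cutoffs: 263.500 ± 2·45.911 → [171.7, 355.3]
No RTs fall outside the cutoffs; all 14 retained. Mean = 3689/14 = 263.500

263.5 ms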